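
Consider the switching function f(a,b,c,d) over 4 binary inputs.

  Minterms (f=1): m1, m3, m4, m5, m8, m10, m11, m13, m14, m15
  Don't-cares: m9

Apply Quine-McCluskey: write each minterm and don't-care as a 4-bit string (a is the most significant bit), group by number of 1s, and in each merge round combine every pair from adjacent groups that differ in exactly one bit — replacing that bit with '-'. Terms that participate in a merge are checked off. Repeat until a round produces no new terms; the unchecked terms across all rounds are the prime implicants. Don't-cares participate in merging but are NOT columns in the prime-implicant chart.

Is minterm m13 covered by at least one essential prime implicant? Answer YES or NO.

NO

Round 0: 0001✓ 0011✓ 0100✓ 0101✓ 1000✓ 1001✓ 1010✓ 1011✓ 1101✓ 1110✓ 1111✓
Round 1: -001✓ -011✓ -101✓ 0-01✓ 00-1✓ 010- 1-01✓ 1-10✓ 1-11✓ 10-0✓ 10-1✓ 100-✓ 101-✓ 11-1✓ 111-✓
Round 2: --01 -0-1 1--1 1-1- 10--
PIs = {--01, -0-1, 010-, 1--1, 1-1-, 10--}
Coverage chart:
  m1: --01,-0-1
  m3: -0-1 ←essential
  m4: 010- ←essential
  m5: --01,010-
  m8: 10-- ←essential
  m10: 1-1-,10--
  m11: -0-1,1--1,1-1-,10--
  m13: --01,1--1
  m14: 1-1- ←essential
  m15: 1--1,1-1-
Essential: -0-1, 010-, 1-1-, 10--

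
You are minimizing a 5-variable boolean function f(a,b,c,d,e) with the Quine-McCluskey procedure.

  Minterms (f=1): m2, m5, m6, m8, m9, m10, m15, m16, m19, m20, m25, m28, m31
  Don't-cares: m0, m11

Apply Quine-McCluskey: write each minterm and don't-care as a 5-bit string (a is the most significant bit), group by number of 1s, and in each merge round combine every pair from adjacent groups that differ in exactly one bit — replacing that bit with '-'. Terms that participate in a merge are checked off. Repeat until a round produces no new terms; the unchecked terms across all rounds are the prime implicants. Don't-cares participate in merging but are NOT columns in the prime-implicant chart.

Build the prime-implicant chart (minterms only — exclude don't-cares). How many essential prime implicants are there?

Round 0: 00000✓ 00010✓ 00101 00110✓ 01000✓ 01001✓ 01010✓ 01011✓ 01111✓ 10000✓ 10011 10100✓ 11001✓ 11100✓ 11111✓
Round 1: -0000 -1001 -1111 0-000✓ 0-010✓ 00-10 000-0✓ 01-11 010-0✓ 010-1✓ 0100-✓ 0101-✓ 1-100 10-00
Round 2: 0-0-0 010--
PIs = {-0000, -1001, -1111, 0-0-0, 00-10, 00101, 01-11, 010--, 1-100, 10-00, 10011}
Coverage chart:
  m2: 0-0-0,00-10
  m5: 00101 ←essential
  m6: 00-10 ←essential
  m8: 0-0-0,010--
  m9: -1001,010--
  m10: 0-0-0,010--
  m15: -1111,01-11
  m16: -0000,10-00
  m19: 10011 ←essential
  m20: 1-100,10-00
  m25: -1001 ←essential
  m28: 1-100 ←essential
  m31: -1111 ←essential
Essential: -1001, -1111, 00-10, 00101, 1-100, 10011

6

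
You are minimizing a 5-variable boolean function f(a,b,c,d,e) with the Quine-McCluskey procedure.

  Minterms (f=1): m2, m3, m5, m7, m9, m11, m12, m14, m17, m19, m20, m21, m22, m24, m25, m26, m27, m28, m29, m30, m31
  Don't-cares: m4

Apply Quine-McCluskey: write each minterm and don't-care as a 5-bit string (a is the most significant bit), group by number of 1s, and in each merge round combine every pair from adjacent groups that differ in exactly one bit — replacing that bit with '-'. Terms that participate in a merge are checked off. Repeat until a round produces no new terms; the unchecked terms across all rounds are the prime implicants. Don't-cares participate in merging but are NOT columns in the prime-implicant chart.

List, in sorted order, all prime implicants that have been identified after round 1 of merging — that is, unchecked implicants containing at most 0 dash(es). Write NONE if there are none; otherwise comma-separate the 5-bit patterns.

NONE

size-2^0 implicants → 00010(✓)  00011(✓)  00100(✓)  00101(✓)  00111(✓)  01001(✓)  01011(✓)  01100(✓)  01110(✓)  10001(✓)  10011(✓)  10100(✓)  10101(✓)  10110(✓)  11000(✓)  11001(✓)  11010(✓)  11011(✓)  11100(✓)  11101(✓)  11110(✓)  11111(✓)
size-2^1 implicants → -0011(✓)  -0100(✓)  -0101(✓)  -1001(✓)  -1011(✓)  -1100(✓)  -1110(✓)  0-011(✓)  0-100(✓)  00-11  0001-  001-1  0010-(✓)  010-1(✓)  011-0(✓)  1-001(✓)  1-011(✓)  1-100(✓)  1-101(✓)  1-110(✓)  10-01(✓)  100-1(✓)  101-0(✓)  1010-(✓)  11-00(✓)  11-01(✓)  11-10(✓)  11-11(✓)  110-0(✓)  110-1(✓)  1100-(✓)  1101-(✓)  111-0(✓)  111-1(✓)  1110-(✓)  1111-(✓)
size-2^2 implicants → --011  --100  -010-  -10-1  -11-0  1--01  1-0-1  1-1-0  1-10-  11--0(✓)  11--1(✓)  11-0-(✓)  11-1-(✓)  110--(✓)  111--(✓)
size-2^3 implicants → 11---
Unchecked terms (primes): --011, --100, -010-, -10-1, -11-0, 00-11, 0001-, 001-1, 1--01, 1-0-1, 1-1-0, 1-10-, 11---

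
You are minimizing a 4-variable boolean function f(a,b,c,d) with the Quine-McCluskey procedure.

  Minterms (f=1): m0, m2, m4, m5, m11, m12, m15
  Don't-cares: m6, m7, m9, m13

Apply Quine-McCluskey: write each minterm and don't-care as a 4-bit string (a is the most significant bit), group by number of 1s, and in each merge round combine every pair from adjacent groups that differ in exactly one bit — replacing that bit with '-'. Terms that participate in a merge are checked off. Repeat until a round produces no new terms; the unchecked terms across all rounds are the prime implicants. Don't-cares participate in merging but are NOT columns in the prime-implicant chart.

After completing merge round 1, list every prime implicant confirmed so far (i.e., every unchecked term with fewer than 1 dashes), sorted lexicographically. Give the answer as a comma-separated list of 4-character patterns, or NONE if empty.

NONE

[col 0] 0000*, 0010*, 0100*, 0101*, 0110*, 0111*, 1001*, 1011*, 1100*, 1101*, 1111*
[col 1] -100*, -101*, -111*, 0-00*, 0-10*, 00-0*, 01-0*, 01-1*, 010-*, 011-*, 1-01*, 1-11*, 10-1*, 11-1*, 110-*
[col 2] -1-1, -10-, 0--0, 01--, 1--1
Prime implicants: -1-1, -10-, 0--0, 01--, 1--1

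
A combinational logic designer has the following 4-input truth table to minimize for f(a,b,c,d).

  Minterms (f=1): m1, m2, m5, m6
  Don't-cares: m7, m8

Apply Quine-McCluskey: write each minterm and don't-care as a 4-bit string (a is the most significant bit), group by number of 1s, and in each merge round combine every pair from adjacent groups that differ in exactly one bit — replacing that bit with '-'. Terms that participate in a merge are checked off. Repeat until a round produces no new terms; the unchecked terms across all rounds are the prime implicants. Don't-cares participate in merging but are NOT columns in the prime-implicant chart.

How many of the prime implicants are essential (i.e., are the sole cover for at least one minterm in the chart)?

size-2^0 implicants → 0001(✓)  0010(✓)  0101(✓)  0110(✓)  0111(✓)  1000
size-2^1 implicants → 0-01  0-10  01-1  011-
Unchecked terms (primes): 0-01, 0-10, 01-1, 011-, 1000
Minterm coverage:
  m1 ⊆ 0-01 [E]
  m2 ⊆ 0-10 [E]
  m5 ⊆ 0-01,01-1
  m6 ⊆ 0-10,011-
E = {0-01, 0-10}

2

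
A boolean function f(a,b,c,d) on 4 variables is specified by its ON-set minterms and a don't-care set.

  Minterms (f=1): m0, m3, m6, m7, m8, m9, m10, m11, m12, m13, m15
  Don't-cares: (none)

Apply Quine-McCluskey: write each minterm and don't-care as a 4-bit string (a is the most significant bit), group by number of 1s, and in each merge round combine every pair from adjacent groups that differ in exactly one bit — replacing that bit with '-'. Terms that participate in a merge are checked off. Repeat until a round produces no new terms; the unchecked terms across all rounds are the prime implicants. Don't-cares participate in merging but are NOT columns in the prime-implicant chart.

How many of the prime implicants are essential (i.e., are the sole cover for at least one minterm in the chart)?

5

size-2^0 implicants → 0000(✓)  0011(✓)  0110(✓)  0111(✓)  1000(✓)  1001(✓)  1010(✓)  1011(✓)  1100(✓)  1101(✓)  1111(✓)
size-2^1 implicants → -000  -011(✓)  -111(✓)  0-11(✓)  011-  1-00(✓)  1-01(✓)  1-11(✓)  10-0(✓)  10-1(✓)  100-(✓)  101-(✓)  11-1(✓)  110-(✓)
size-2^2 implicants → --11  1--1  1-0-  10--
Unchecked terms (primes): --11, -000, 011-, 1--1, 1-0-, 10--
Minterm coverage:
  m0 ⊆ -000 [E]
  m3 ⊆ --11 [E]
  m6 ⊆ 011- [E]
  m7 ⊆ --11,011-
  m8 ⊆ -000,1-0-,10--
  m9 ⊆ 1--1,1-0-,10--
  m10 ⊆ 10-- [E]
  m11 ⊆ --11,1--1,10--
  m12 ⊆ 1-0- [E]
  m13 ⊆ 1--1,1-0-
  m15 ⊆ --11,1--1
E = {--11, -000, 011-, 1-0-, 10--}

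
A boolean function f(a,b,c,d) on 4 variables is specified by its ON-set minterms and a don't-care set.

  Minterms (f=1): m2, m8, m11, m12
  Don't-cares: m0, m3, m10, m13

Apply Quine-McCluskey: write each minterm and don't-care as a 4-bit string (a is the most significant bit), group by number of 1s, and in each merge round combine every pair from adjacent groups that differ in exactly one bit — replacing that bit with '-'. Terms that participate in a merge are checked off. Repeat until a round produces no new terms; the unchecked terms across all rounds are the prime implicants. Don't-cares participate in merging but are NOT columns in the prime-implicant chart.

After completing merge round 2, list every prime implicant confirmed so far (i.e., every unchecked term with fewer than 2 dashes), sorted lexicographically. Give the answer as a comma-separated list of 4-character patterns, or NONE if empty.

[col 0] 0000*, 0010*, 0011*, 1000*, 1010*, 1011*, 1100*, 1101*
[col 1] -000*, -010*, -011*, 00-0*, 001-*, 1-00, 10-0*, 101-*, 110-
[col 2] -0-0, -01-
Prime implicants: -0-0, -01-, 1-00, 110-

1-00, 110-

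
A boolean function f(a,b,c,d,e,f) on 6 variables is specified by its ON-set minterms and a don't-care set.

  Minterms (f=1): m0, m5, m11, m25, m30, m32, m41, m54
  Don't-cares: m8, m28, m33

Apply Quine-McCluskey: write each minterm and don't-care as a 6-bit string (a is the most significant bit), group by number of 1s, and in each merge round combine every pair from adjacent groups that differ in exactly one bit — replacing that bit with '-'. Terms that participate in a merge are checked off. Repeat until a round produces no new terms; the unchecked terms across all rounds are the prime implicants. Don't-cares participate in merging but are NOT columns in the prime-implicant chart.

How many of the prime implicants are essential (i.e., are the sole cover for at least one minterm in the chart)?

6

Round 0: 000000✓ 000101 001000✓ 001011 011001 011100✓ 011110✓ 100000✓ 100001✓ 101001✓ 110110
Round 1: -00000 00-000 0111-0 10-001 10000-
PIs = {-00000, 00-000, 000101, 001011, 011001, 0111-0, 10-001, 10000-, 110110}
Coverage chart:
  m0: -00000,00-000
  m5: 000101 ←essential
  m11: 001011 ←essential
  m25: 011001 ←essential
  m30: 0111-0 ←essential
  m32: -00000,10000-
  m41: 10-001 ←essential
  m54: 110110 ←essential
Essential: 000101, 001011, 011001, 0111-0, 10-001, 110110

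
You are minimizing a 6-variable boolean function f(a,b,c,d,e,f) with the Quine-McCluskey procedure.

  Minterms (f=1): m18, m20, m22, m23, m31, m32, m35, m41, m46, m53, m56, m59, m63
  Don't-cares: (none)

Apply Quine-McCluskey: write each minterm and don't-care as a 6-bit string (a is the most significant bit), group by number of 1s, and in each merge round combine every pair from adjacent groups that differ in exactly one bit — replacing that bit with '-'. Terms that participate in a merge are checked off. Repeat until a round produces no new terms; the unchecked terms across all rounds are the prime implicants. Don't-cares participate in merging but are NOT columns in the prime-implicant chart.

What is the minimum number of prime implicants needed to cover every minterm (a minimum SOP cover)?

size-2^0 implicants → 010010(✓)  010100(✓)  010110(✓)  010111(✓)  011111(✓)  100000  100011  101001  101110  110101  111000  111011(✓)  111111(✓)
size-2^1 implicants → -11111  01-111  010-10  0101-0  01011-  111-11
Unchecked terms (primes): -11111, 01-111, 010-10, 0101-0, 01011-, 100000, 100011, 101001, 101110, 110101, 111-11, 111000
Minterm coverage:
  m18 ⊆ 010-10 [E]
  m20 ⊆ 0101-0 [E]
  m22 ⊆ 010-10,0101-0,01011-
  m23 ⊆ 01-111,01011-
  m31 ⊆ -11111,01-111
  m32 ⊆ 100000 [E]
  m35 ⊆ 100011 [E]
  m41 ⊆ 101001 [E]
  m46 ⊆ 101110 [E]
  m53 ⊆ 110101 [E]
  m56 ⊆ 111000 [E]
  m59 ⊆ 111-11 [E]
  m63 ⊆ -11111,111-11
E = {010-10, 0101-0, 100000, 100011, 101001, 101110, 110101, 111-11, 111000}
Petrick residual → 01-111
Cover = a'bdef + a'bc'ef' + a'bc'df' + ab'c'd'e'f' + ab'c'd'ef + ab'cd'e'f + ab'cdef' + abc'de'f + abcef + abcd'e'f'  |cover|=10

10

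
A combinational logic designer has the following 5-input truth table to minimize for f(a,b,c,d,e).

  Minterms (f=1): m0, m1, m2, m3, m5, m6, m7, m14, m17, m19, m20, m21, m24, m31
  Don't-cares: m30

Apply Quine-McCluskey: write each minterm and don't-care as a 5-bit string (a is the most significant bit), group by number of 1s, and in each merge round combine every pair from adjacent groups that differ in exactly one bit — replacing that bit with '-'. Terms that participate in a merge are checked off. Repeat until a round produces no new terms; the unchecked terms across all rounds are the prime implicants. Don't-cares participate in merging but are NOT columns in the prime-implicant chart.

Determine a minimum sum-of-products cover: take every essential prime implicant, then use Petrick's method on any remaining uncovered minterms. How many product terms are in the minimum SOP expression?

[col 0] 00000*, 00001*, 00010*, 00011*, 00101*, 00110*, 00111*, 01110*, 10001*, 10011*, 10100*, 10101*, 11000, 11110*, 11111*
[col 1] -0001*, -0011*, -0101*, -1110, 0-110, 00-01*, 00-10*, 00-11*, 000-0*, 000-1*, 0000-*, 0001-*, 001-1*, 0011-*, 10-01*, 100-1*, 1010-, 1111-
[col 2] -0-01, -00-1, 00--1, 00-1-, 000--
Prime implicants: -0-01, -00-1, -1110, 0-110, 00--1, 00-1-, 000--, 1010-, 11000, 1111-
PI chart (minterm → PIs covering it):
  0 | 000--  (sole → essential)
  1 | -0-01,-00-1,00--1,000--
  2 | 00-1-,000--
  3 | -00-1,00--1,00-1-,000--
  5 | -0-01,00--1
  6 | 0-110,00-1-
  7 | 00--1,00-1-
  14 | -1110,0-110
  17 | -0-01,-00-1
  19 | -00-1  (sole → essential)
  20 | 1010-  (sole → essential)
  21 | -0-01,1010-
  24 | 11000  (sole → essential)
  31 | 1111-  (sole → essential)
Essential prime implicants: -00-1, 000--, 1010-, 11000, 1111-
Petrick residual → 0-110, 00--1
Minimum SOP uses 7 PIs: b'c'e + a'cde' + a'b'e + a'b'c' + ab'cd' + abc'd'e' + abcd

7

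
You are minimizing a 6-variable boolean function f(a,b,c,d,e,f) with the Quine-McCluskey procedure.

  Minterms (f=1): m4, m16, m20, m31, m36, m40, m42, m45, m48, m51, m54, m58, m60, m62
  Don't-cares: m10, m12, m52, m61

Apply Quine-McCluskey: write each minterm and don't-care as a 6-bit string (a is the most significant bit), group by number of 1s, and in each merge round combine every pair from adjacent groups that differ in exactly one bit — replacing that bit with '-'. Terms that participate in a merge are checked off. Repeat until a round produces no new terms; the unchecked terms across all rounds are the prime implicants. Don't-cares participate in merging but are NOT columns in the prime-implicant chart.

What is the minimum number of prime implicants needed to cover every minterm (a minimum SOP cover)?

8

Round 0: 000100✓ 001010✓ 001100✓ 010000✓ 010100✓ 011111 100100✓ 101000✓ 101010✓ 101101✓ 110000✓ 110011 110100✓ 110110✓ 111010✓ 111100✓ 111101✓ 111110✓
Round 1: -00100✓ -01010 -10000✓ -10100✓ 0-0100✓ 00-100 010-00✓ 1-0100✓ 1-1010 1-1101 1010-0 11-100✓ 11-110✓ 110-00✓ 1101-0✓ 111-10 1111-0✓ 11110-
Round 2: --0100 -10-00 11-1-0
PIs = {--0100, -01010, -10-00, 00-100, 011111, 1-1010, 1-1101, 1010-0, 11-1-0, 110011, 111-10, 11110-}
Coverage chart:
  m4: --0100,00-100
  m16: -10-00 ←essential
  m20: --0100,-10-00
  m31: 011111 ←essential
  m36: --0100 ←essential
  m40: 1010-0 ←essential
  m42: -01010,1-1010,1010-0
  m45: 1-1101 ←essential
  m48: -10-00 ←essential
  m51: 110011 ←essential
  m54: 11-1-0 ←essential
  m58: 1-1010,111-10
  m60: 11-1-0,11110-
  m62: 11-1-0,111-10
Essential: --0100, -10-00, 011111, 1-1101, 1010-0, 11-1-0, 110011
Petrick residual → 1-1010
Min cover (8 terms): c'de'f' + bc'e'f' + a'bcdef + acd'ef' + acde'f + ab'cd'f' + abdf' + abc'd'ef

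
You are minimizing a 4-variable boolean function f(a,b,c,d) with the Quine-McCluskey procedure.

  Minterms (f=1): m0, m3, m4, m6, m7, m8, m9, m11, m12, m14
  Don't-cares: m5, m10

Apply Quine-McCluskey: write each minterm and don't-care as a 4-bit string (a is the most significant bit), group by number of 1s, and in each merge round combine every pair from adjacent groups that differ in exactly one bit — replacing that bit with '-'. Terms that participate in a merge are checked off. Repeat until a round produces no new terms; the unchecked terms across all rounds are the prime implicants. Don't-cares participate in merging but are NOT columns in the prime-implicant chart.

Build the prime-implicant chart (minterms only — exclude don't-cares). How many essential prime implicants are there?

2

[col 0] 0000*, 0011*, 0100*, 0101*, 0110*, 0111*, 1000*, 1001*, 1010*, 1011*, 1100*, 1110*
[col 1] -000*, -011, -100*, -110*, 0-00*, 0-11, 01-0*, 01-1*, 010-*, 011-*, 1-00*, 1-10*, 10-0*, 10-1*, 100-*, 101-*, 11-0*
[col 2] --00, -1-0, 01--, 1--0, 10--
Prime implicants: --00, -011, -1-0, 0-11, 01--, 1--0, 10--
PI chart (minterm → PIs covering it):
  0 | --00  (sole → essential)
  3 | -011,0-11
  4 | --00,-1-0,01--
  6 | -1-0,01--
  7 | 0-11,01--
  8 | --00,1--0,10--
  9 | 10--  (sole → essential)
  11 | -011,10--
  12 | --00,-1-0,1--0
  14 | -1-0,1--0
Essential prime implicants: --00, 10--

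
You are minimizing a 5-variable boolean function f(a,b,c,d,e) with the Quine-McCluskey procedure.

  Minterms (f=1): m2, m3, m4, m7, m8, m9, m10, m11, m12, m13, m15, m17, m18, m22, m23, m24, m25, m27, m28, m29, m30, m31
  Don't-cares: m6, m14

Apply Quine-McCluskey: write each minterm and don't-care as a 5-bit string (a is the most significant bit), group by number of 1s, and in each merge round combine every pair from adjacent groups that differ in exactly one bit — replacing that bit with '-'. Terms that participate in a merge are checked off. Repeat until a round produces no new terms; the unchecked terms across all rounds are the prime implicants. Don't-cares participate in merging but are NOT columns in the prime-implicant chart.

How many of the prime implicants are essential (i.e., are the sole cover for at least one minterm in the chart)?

7

[col 0] 00010*, 00011*, 00100*, 00110*, 00111*, 01000*, 01001*, 01010*, 01011*, 01100*, 01101*, 01110*, 01111*, 10001*, 10010*, 10110*, 10111*, 11000*, 11001*, 11011*, 11100*, 11101*, 11110*, 11111*
[col 1] -0010*, -0110*, -0111*, -1000*, -1001*, -1011*, -1100*, -1101*, -1110*, -1111*, 0-010*, 0-011*, 0-100*, 0-110*, 0-111*, 00-10*, 00-11*, 0001-*, 001-0*, 0011-*, 01-00*, 01-01*, 01-10*, 01-11*, 010-0*, 010-1*, 0100-*, 0101-*, 011-0*, 011-1*, 0110-*, 0111-*, 1-001, 1-110*, 1-111*, 10-10*, 1011-*, 11-00*, 11-01*, 11-11*, 110-1*, 1100-*, 111-0*, 111-1*, 1110-*, 1111-*
[col 2] --110*, --111*, -0-10, -011-*, -1-00*, -1-01*, -1-11*, -10-1*, -100-*, -11-0*, -11-1*, -110-*, -111-*, 0--10*, 0--11*, 0-01-*, 0-1-0, 0-11-*, 00-1-*, 01--0*, 01--1*, 01-0-*, 01-1-*, 010--*, 011--*, 1-11-*, 11--1*, 11-0-*, 111--*
[col 3] --11-, -1--1, -1-0-, -11--, 0--1-, 01---
Prime implicants: --11-, -0-10, -1--1, -1-0-, -11--, 0--1-, 0-1-0, 01---, 1-001
PI chart (minterm → PIs covering it):
  2 | -0-10,0--1-
  3 | 0--1-  (sole → essential)
  4 | 0-1-0  (sole → essential)
  7 | --11-,0--1-
  8 | -1-0-,01---
  9 | -1--1,-1-0-,01---
  10 | 0--1-,01---
  11 | -1--1,0--1-,01---
  12 | -1-0-,-11--,0-1-0,01---
  13 | -1--1,-1-0-,-11--,01---
  15 | --11-,-1--1,-11--,0--1-,01---
  17 | 1-001  (sole → essential)
  18 | -0-10  (sole → essential)
  22 | --11-,-0-10
  23 | --11-  (sole → essential)
  24 | -1-0-  (sole → essential)
  25 | -1--1,-1-0-,1-001
  27 | -1--1  (sole → essential)
  28 | -1-0-,-11--
  29 | -1--1,-1-0-,-11--
  30 | --11-,-11--
  31 | --11-,-1--1,-11--
Essential prime implicants: --11-, -0-10, -1--1, -1-0-, 0--1-, 0-1-0, 1-001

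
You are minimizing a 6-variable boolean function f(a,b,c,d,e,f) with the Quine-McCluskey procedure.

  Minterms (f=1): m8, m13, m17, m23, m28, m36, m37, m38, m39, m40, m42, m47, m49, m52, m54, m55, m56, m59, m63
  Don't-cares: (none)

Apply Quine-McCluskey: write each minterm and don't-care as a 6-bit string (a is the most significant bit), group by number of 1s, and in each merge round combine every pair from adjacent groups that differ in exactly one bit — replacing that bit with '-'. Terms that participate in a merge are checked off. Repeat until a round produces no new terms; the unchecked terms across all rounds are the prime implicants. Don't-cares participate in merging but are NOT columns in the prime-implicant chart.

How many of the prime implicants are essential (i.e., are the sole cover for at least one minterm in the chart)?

11

size-2^0 implicants → 001000(✓)  001101  010001(✓)  010111(✓)  011100  100100(✓)  100101(✓)  100110(✓)  100111(✓)  101000(✓)  101010(✓)  101111(✓)  110001(✓)  110100(✓)  110110(✓)  110111(✓)  111000(✓)  111011(✓)  111111(✓)
size-2^1 implicants → -01000  -10001  -10111  1-0100(✓)  1-0110(✓)  1-0111(✓)  1-1000  1-1111(✓)  10-111(✓)  1001-0(✓)  1001-1(✓)  10010-(✓)  10011-(✓)  1010-0  11-111(✓)  1101-0(✓)  11011-(✓)  111-11
size-2^2 implicants → 1--111  1-01-0  1-011-  1001--
Unchecked terms (primes): -01000, -10001, -10111, 001101, 011100, 1--111, 1-01-0, 1-011-, 1-1000, 1001--, 1010-0, 111-11
Minterm coverage:
  m8 ⊆ -01000 [E]
  m13 ⊆ 001101 [E]
  m17 ⊆ -10001 [E]
  m23 ⊆ -10111 [E]
  m28 ⊆ 011100 [E]
  m36 ⊆ 1-01-0,1001--
  m37 ⊆ 1001-- [E]
  m38 ⊆ 1-01-0,1-011-,1001--
  m39 ⊆ 1--111,1-011-,1001--
  m40 ⊆ -01000,1-1000,1010-0
  m42 ⊆ 1010-0 [E]
  m47 ⊆ 1--111 [E]
  m49 ⊆ -10001 [E]
  m52 ⊆ 1-01-0 [E]
  m54 ⊆ 1-01-0,1-011-
  m55 ⊆ -10111,1--111,1-011-
  m56 ⊆ 1-1000 [E]
  m59 ⊆ 111-11 [E]
  m63 ⊆ 1--111,111-11
E = {-01000, -10001, -10111, 001101, 011100, 1--111, 1-01-0, 1-1000, 1001--, 1010-0, 111-11}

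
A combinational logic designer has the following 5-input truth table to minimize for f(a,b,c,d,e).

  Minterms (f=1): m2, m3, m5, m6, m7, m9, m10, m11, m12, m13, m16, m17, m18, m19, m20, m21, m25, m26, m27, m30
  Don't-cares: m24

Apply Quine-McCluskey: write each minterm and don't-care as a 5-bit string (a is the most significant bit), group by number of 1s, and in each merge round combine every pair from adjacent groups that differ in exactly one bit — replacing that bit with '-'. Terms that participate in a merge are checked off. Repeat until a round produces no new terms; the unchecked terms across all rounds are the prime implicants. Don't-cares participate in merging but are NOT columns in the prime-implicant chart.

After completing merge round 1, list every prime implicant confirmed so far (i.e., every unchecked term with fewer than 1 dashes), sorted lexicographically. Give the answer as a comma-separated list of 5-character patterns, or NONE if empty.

size-2^0 implicants → 00010(✓)  00011(✓)  00101(✓)  00110(✓)  00111(✓)  01001(✓)  01010(✓)  01011(✓)  01100(✓)  01101(✓)  10000(✓)  10001(✓)  10010(✓)  10011(✓)  10100(✓)  10101(✓)  11000(✓)  11001(✓)  11010(✓)  11011(✓)  11110(✓)
size-2^1 implicants → -0010(✓)  -0011(✓)  -0101  -1001(✓)  -1010(✓)  -1011(✓)  0-010(✓)  0-011(✓)  0-101  00-10(✓)  00-11(✓)  0001-(✓)  001-1  0011-(✓)  01-01  010-1(✓)  0101-(✓)  0110-  1-000(✓)  1-001(✓)  1-010(✓)  1-011(✓)  10-00(✓)  10-01(✓)  100-0(✓)  100-1(✓)  1000-(✓)  1001-(✓)  1010-(✓)  11-10  110-0(✓)  110-1(✓)  1100-(✓)  1101-(✓)
size-2^2 implicants → --010(✓)  --011(✓)  -001-(✓)  -10-1  -101-(✓)  0-01-(✓)  00-1-  1-0-0(✓)  1-0-1(✓)  1-00-(✓)  1-01-(✓)  10-0-  100--(✓)  110--(✓)
size-2^3 implicants → --01-  1-0--
Unchecked terms (primes): --01-, -0101, -10-1, 0-101, 00-1-, 001-1, 01-01, 0110-, 1-0--, 10-0-, 11-10

NONE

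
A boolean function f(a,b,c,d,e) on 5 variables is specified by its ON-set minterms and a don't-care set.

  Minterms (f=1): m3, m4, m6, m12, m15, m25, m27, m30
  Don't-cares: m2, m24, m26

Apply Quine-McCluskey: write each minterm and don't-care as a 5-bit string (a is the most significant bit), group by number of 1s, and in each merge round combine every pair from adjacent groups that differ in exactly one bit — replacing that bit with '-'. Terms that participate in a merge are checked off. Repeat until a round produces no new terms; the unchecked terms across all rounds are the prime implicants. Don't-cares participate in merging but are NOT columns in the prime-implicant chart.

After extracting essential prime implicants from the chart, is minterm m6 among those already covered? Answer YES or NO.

size-2^0 implicants → 00010(✓)  00011(✓)  00100(✓)  00110(✓)  01100(✓)  01111  11000(✓)  11001(✓)  11010(✓)  11011(✓)  11110(✓)
size-2^1 implicants → 0-100  00-10  0001-  001-0  11-10  110-0(✓)  110-1(✓)  1100-(✓)  1101-(✓)
size-2^2 implicants → 110--
Unchecked terms (primes): 0-100, 00-10, 0001-, 001-0, 01111, 11-10, 110--
Minterm coverage:
  m3 ⊆ 0001- [E]
  m4 ⊆ 0-100,001-0
  m6 ⊆ 00-10,001-0
  m12 ⊆ 0-100 [E]
  m15 ⊆ 01111 [E]
  m25 ⊆ 110-- [E]
  m27 ⊆ 110-- [E]
  m30 ⊆ 11-10 [E]
E = {0-100, 0001-, 01111, 11-10, 110--}

NO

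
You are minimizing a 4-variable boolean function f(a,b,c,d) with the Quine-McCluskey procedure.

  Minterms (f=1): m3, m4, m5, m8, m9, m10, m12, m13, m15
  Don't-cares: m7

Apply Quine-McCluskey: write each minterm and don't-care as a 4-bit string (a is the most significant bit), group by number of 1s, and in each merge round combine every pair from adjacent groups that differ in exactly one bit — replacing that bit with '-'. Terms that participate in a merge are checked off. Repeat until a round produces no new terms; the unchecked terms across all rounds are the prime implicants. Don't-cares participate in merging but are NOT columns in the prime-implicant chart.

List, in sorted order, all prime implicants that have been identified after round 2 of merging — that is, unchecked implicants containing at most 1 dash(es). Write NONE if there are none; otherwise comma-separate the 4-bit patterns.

0-11, 10-0

[col 0] 0011*, 0100*, 0101*, 0111*, 1000*, 1001*, 1010*, 1100*, 1101*, 1111*
[col 1] -100*, -101*, -111*, 0-11, 01-1*, 010-*, 1-00*, 1-01*, 10-0, 100-*, 11-1*, 110-*
[col 2] -1-1, -10-, 1-0-
Prime implicants: -1-1, -10-, 0-11, 1-0-, 10-0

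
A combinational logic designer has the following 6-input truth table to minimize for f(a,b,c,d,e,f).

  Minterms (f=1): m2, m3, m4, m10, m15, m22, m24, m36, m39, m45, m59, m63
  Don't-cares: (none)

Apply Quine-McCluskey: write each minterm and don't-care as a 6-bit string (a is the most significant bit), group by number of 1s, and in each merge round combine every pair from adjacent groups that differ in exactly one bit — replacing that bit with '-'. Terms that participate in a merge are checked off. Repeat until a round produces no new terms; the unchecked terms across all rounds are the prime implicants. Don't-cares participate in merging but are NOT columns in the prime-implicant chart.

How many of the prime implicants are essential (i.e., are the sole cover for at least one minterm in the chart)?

size-2^0 implicants → 000010(✓)  000011(✓)  000100(✓)  001010(✓)  001111  010110  011000  100100(✓)  100111  101101  111011(✓)  111111(✓)
size-2^1 implicants → -00100  00-010  00001-  111-11
Unchecked terms (primes): -00100, 00-010, 00001-, 001111, 010110, 011000, 100111, 101101, 111-11
Minterm coverage:
  m2 ⊆ 00-010,00001-
  m3 ⊆ 00001- [E]
  m4 ⊆ -00100 [E]
  m10 ⊆ 00-010 [E]
  m15 ⊆ 001111 [E]
  m22 ⊆ 010110 [E]
  m24 ⊆ 011000 [E]
  m36 ⊆ -00100 [E]
  m39 ⊆ 100111 [E]
  m45 ⊆ 101101 [E]
  m59 ⊆ 111-11 [E]
  m63 ⊆ 111-11 [E]
E = {-00100, 00-010, 00001-, 001111, 010110, 011000, 100111, 101101, 111-11}

9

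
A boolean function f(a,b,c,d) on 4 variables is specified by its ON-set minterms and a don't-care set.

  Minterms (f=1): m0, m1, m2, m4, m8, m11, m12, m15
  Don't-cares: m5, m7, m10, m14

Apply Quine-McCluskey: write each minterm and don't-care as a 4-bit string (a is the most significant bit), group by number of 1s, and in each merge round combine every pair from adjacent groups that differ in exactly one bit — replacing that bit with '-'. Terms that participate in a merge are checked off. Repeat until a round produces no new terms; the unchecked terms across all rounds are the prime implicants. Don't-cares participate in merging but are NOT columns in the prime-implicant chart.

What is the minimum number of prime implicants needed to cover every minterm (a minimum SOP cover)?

size-2^0 implicants → 0000(✓)  0001(✓)  0010(✓)  0100(✓)  0101(✓)  0111(✓)  1000(✓)  1010(✓)  1011(✓)  1100(✓)  1110(✓)  1111(✓)
size-2^1 implicants → -000(✓)  -010(✓)  -100(✓)  -111  0-00(✓)  0-01(✓)  00-0(✓)  000-(✓)  01-1  010-(✓)  1-00(✓)  1-10(✓)  1-11(✓)  10-0(✓)  101-(✓)  11-0(✓)  111-(✓)
size-2^2 implicants → --00  -0-0  0-0-  1--0  1-1-
Unchecked terms (primes): --00, -0-0, -111, 0-0-, 01-1, 1--0, 1-1-
Minterm coverage:
  m0 ⊆ --00,-0-0,0-0-
  m1 ⊆ 0-0- [E]
  m2 ⊆ -0-0 [E]
  m4 ⊆ --00,0-0-
  m8 ⊆ --00,-0-0,1--0
  m11 ⊆ 1-1- [E]
  m12 ⊆ --00,1--0
  m15 ⊆ -111,1-1-
E = {-0-0, 0-0-, 1-1-}
Petrick residual → --00
Cover = c'd' + b'd' + a'c' + ac  |cover|=4

4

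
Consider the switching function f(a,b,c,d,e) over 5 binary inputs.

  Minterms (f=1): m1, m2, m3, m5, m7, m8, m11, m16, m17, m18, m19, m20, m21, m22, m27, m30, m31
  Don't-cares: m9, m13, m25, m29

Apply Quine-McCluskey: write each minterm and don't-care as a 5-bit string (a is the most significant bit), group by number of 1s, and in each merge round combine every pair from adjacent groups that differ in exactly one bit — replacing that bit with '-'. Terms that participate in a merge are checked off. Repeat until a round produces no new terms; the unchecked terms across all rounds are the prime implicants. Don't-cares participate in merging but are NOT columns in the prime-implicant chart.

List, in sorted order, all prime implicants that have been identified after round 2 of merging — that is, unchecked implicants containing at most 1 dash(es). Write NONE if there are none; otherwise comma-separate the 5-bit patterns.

[col 0] 00001*, 00010*, 00011*, 00101*, 00111*, 01000*, 01001*, 01011*, 01101*, 10000*, 10001*, 10010*, 10011*, 10100*, 10101*, 10110*, 11001*, 11011*, 11101*, 11110*, 11111*
[col 1] -0001*, -0010*, -0011*, -0101*, -1001*, -1011*, -1101*, 0-001*, 0-011*, 0-101*, 00-01*, 00-11*, 000-1*, 0001-*, 001-1*, 01-01*, 010-1*, 0100-, 1-001*, 1-011*, 1-101*, 1-110, 10-00*, 10-01*, 10-10*, 100-0*, 100-1*, 1000-*, 1001-*, 101-0*, 1010-*, 11-01*, 11-11*, 110-1*, 111-1*, 1111-
[col 2] --001*, --011*, --101*, -0-01*, -00-1*, -001-, -1-01*, -10-1*, 0--01*, 0-0-1*, 00--1, 1--01*, 1-0-1*, 10--0, 10-0-, 100--, 11--1
[col 3] ---01, --0-1
Prime implicants: ---01, --0-1, -001-, 00--1, 0100-, 1-110, 10--0, 10-0-, 100--, 11--1, 1111-

0100-, 1-110, 1111-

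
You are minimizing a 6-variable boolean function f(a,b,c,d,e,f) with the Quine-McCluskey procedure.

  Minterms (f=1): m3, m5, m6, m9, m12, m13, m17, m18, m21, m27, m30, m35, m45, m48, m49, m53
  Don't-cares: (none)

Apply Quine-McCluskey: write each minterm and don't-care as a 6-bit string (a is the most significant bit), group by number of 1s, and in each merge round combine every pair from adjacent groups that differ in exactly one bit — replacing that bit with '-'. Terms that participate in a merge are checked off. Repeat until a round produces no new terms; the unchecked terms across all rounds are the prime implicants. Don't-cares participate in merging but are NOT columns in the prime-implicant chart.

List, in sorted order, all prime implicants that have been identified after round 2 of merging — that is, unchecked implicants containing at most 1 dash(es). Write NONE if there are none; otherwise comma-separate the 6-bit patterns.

[col 0] 000011*, 000101*, 000110, 001001*, 001100*, 001101*, 010001*, 010010, 010101*, 011011, 011110, 100011*, 101101*, 110000*, 110001*, 110101*
[col 1] -00011, -01101, -10001*, -10101*, 0-0101, 00-101, 001-01, 00110-, 010-01*, 110-01*, 11000-
[col 2] -10-01
Prime implicants: -00011, -01101, -10-01, 0-0101, 00-101, 000110, 001-01, 00110-, 010010, 011011, 011110, 11000-

-00011, -01101, 0-0101, 00-101, 000110, 001-01, 00110-, 010010, 011011, 011110, 11000-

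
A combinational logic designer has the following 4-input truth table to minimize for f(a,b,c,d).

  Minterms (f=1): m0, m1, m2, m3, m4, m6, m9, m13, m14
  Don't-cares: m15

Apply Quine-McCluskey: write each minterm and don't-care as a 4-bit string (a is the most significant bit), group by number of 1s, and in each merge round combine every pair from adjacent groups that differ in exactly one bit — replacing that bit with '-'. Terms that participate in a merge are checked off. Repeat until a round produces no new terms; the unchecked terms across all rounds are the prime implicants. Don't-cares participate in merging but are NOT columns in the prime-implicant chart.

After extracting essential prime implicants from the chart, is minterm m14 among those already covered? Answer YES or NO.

Round 0: 0000✓ 0001✓ 0010✓ 0011✓ 0100✓ 0110✓ 1001✓ 1101✓ 1110✓ 1111✓
Round 1: -001 -110 0-00✓ 0-10✓ 00-0✓ 00-1✓ 000-✓ 001-✓ 01-0✓ 1-01 11-1 111-
Round 2: 0--0 00--
PIs = {-001, -110, 0--0, 00--, 1-01, 11-1, 111-}
Coverage chart:
  m0: 0--0,00--
  m1: -001,00--
  m2: 0--0,00--
  m3: 00-- ←essential
  m4: 0--0 ←essential
  m6: -110,0--0
  m9: -001,1-01
  m13: 1-01,11-1
  m14: -110,111-
Essential: 0--0, 00--

NO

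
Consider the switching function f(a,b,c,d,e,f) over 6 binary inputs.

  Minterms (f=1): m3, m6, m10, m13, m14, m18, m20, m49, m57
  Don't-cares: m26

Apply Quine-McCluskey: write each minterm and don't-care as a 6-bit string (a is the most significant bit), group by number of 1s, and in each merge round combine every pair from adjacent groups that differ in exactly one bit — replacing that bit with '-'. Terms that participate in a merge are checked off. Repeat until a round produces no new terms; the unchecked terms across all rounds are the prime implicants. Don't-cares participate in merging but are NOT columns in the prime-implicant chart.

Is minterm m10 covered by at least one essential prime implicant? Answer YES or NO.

Round 0: 000011 000110✓ 001010✓ 001101 001110✓ 010010✓ 010100 011010✓ 110001✓ 111001✓
Round 1: 0-1010 00-110 001-10 01-010 11-001
PIs = {0-1010, 00-110, 000011, 001-10, 001101, 01-010, 010100, 11-001}
Coverage chart:
  m3: 000011 ←essential
  m6: 00-110 ←essential
  m10: 0-1010,001-10
  m13: 001101 ←essential
  m14: 00-110,001-10
  m18: 01-010 ←essential
  m20: 010100 ←essential
  m49: 11-001 ←essential
  m57: 11-001 ←essential
Essential: 00-110, 000011, 001101, 01-010, 010100, 11-001

NO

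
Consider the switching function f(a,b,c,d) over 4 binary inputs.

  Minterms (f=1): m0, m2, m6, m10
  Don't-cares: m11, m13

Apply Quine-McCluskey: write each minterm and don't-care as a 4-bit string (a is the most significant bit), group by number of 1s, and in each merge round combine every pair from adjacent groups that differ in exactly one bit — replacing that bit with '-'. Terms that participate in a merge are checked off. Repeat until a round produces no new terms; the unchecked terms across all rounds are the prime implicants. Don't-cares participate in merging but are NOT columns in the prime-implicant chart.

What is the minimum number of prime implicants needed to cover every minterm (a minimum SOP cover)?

3

[col 0] 0000*, 0010*, 0110*, 1010*, 1011*, 1101
[col 1] -010, 0-10, 00-0, 101-
Prime implicants: -010, 0-10, 00-0, 101-, 1101
PI chart (minterm → PIs covering it):
  0 | 00-0  (sole → essential)
  2 | -010,0-10,00-0
  6 | 0-10  (sole → essential)
  10 | -010,101-
Essential prime implicants: 0-10, 00-0
Petrick residual → -010
Minimum SOP uses 3 PIs: b'cd' + a'cd' + a'b'd'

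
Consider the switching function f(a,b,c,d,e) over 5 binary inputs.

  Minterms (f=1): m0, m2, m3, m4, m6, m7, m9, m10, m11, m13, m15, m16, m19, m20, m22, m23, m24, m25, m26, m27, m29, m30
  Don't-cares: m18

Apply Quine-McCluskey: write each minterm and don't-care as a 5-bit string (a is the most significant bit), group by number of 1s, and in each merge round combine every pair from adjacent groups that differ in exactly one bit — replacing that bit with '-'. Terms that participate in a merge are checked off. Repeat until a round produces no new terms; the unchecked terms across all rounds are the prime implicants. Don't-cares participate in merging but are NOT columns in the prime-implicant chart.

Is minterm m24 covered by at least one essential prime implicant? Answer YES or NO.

NO

Round 0: 00000✓ 00010✓ 00011✓ 00100✓ 00110✓ 00111✓ 01001✓ 01010✓ 01011✓ 01101✓ 01111✓ 10000✓ 10010✓ 10011✓ 10100✓ 10110✓ 10111✓ 11000✓ 11001✓ 11010✓ 11011✓ 11101✓ 11110✓
Round 1: -0000✓ -0010✓ -0011✓ -0100✓ -0110✓ -0111✓ -1001✓ -1010✓ -1011✓ -1101✓ 0-010✓ 0-011✓ 0-111✓ 00-00✓ 00-10✓ 00-11✓ 000-0✓ 0001-✓ 001-0✓ 0011-✓ 01-01✓ 01-11✓ 010-1✓ 0101-✓ 011-1✓ 1-000✓ 1-010✓ 1-011✓ 1-110✓ 10-00✓ 10-10✓ 10-11✓ 100-0✓ 1001-✓ 101-0✓ 1011-✓ 11-01✓ 11-10✓ 110-0✓ 110-1✓ 1100-✓ 1101-✓
Round 2: --010✓ --011✓ -0-00✓ -0-10✓ -0-11✓ -00-0✓ -001-✓ -01-0✓ -011-✓ -1-01 -10-1 -101-✓ 0--11 0-01-✓ 00--0✓ 00-1-✓ 01--1 1--10 1-0-0 1-01-✓ 10--0✓ 10-1-✓ 110--
Round 3: --01- -0--0 -0-1-
PIs = {--01-, -0--0, -0-1-, -1-01, -10-1, 0--11, 01--1, 1--10, 1-0-0, 110--}
Coverage chart:
  m0: -0--0 ←essential
  m2: --01-,-0--0,-0-1-
  m3: --01-,-0-1-,0--11
  m4: -0--0 ←essential
  m6: -0--0,-0-1-
  m7: -0-1-,0--11
  m9: -1-01,-10-1,01--1
  m10: --01- ←essential
  m11: --01-,-10-1,0--11,01--1
  m13: -1-01,01--1
  m15: 0--11,01--1
  m16: -0--0,1-0-0
  m19: --01-,-0-1-
  m20: -0--0 ←essential
  m22: -0--0,-0-1-,1--10
  m23: -0-1- ←essential
  m24: 1-0-0,110--
  m25: -1-01,-10-1,110--
  m26: --01-,1--10,1-0-0,110--
  m27: --01-,-10-1,110--
  m29: -1-01 ←essential
  m30: 1--10 ←essential
Essential: --01-, -0--0, -0-1-, -1-01, 1--10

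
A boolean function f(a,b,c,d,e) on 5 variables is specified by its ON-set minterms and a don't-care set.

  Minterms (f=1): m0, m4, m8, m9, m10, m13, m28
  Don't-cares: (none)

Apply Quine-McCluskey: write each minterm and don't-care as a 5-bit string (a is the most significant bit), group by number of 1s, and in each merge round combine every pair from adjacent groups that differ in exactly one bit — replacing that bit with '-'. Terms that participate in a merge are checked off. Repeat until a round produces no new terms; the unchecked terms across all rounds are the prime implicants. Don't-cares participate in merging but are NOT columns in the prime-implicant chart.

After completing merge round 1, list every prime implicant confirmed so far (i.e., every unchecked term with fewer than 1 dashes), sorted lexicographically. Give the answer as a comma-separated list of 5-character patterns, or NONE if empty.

Round 0: 00000✓ 00100✓ 01000✓ 01001✓ 01010✓ 01101✓ 11100
Round 1: 0-000 00-00 01-01 010-0 0100-
PIs = {0-000, 00-00, 01-01, 010-0, 0100-, 11100}

11100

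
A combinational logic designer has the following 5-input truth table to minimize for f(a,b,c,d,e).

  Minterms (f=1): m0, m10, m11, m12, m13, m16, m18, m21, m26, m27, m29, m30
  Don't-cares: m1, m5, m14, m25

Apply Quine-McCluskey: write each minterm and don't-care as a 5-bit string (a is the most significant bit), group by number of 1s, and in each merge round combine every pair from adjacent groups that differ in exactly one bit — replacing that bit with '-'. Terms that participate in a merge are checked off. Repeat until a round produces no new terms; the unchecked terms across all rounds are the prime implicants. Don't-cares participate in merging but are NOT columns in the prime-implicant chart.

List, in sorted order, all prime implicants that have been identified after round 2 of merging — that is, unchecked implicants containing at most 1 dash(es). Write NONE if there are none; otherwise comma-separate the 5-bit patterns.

[col 0] 00000*, 00001*, 00101*, 01010*, 01011*, 01100*, 01101*, 01110*, 10000*, 10010*, 10101*, 11001*, 11010*, 11011*, 11101*, 11110*
[col 1] -0000, -0101*, -1010*, -1011*, -1101*, -1110*, 0-101*, 00-01, 0000-, 01-10*, 0101-*, 011-0, 0110-, 1-010, 1-101*, 100-0, 11-01, 11-10*, 110-1, 1101-*
[col 2] --101, -1-10, -101-
Prime implicants: --101, -0000, -1-10, -101-, 00-01, 0000-, 011-0, 0110-, 1-010, 100-0, 11-01, 110-1

-0000, 00-01, 0000-, 011-0, 0110-, 1-010, 100-0, 11-01, 110-1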